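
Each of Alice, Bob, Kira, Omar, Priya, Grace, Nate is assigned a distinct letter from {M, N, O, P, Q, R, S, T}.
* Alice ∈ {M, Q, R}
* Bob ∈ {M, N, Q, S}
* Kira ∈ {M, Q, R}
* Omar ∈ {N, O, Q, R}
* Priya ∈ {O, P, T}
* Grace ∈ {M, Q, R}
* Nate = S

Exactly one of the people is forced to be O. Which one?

Omar

Nate's domain is down to {S}, so Nate = S. Eliminate S elsewhere: Bob.
Alice, Kira, Grace between them cover only {M, Q, R} — a naked triple. Remove those values from Bob, Omar.
Bob's domain is down to {N}, so Bob = N. Strike N from Omar.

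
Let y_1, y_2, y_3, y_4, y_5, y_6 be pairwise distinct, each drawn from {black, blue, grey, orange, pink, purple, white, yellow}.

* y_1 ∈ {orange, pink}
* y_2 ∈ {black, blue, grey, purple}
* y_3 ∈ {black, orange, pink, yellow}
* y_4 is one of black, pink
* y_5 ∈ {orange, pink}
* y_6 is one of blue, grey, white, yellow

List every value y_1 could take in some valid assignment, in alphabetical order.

y_1 and y_5 share exactly the 2 values {orange, pink}; by pigeonhole those values go to them, so strike orange, pink from y_3, y_4.
y_4 has just one choice, so y_4 = black. Remove black from y_2, y_3.
y_3 must be yellow (only option left). So y_6 can't be yellow.
No further eliminations apply; y_1 can still be any of orange, pink.

orange, pink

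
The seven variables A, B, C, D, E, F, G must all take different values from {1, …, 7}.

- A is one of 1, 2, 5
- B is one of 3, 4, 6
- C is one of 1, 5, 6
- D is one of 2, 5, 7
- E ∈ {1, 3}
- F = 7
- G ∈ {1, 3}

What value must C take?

6

F has just one choice, so F = 7. So D can't be 7.
The 6 still-open variables draw from only 6 values {1, 2, 3, 4, 5, 6}, so each is used; only B can be 4, hence B = 4.
Among the 5 still-open variables, 6 fits only C (and all 5 values in {1, 2, 3, 5, 6} must be used), so C = 6.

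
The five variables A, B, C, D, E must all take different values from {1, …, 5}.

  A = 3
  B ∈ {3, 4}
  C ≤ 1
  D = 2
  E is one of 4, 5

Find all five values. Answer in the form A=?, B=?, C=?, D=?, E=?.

A has just one choice, so A = 3. Strike 3 from B.
B must be 4 (only option left). Strike 4 from E.
C has just one choice, so C = 1.
D has just one choice, so D = 2.
E must be 5 (only option left).

A=3, B=4, C=1, D=2, E=5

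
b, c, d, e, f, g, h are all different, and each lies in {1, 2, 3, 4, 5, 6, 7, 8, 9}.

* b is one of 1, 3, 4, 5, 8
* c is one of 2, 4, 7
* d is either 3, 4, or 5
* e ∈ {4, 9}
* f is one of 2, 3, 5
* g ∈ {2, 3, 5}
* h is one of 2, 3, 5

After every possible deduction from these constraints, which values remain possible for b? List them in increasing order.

1, 8

f, g, h share exactly the 3 values {2, 3, 5}; by pigeonhole those values go to them, so strike 2, 3, 5 from b, c, d.
That leaves d = 4. Remove 4 from b, c, e.
e has just one choice, so e = 9.
c's domain is down to {7}, so c = 7.
No further eliminations apply; b can still be any of 1, 8.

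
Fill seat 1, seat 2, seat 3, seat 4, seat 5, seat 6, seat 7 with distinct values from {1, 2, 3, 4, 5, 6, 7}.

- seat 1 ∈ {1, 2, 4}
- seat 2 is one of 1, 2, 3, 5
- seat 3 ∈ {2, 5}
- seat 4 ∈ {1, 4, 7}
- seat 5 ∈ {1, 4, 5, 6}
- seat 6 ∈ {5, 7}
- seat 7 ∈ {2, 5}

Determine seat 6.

Among the 7 variables, 3 fits only seat 2 (and all 7 values in {1, 2, 3, 4, 5, 6, 7} must be used), so seat 2 = 3.
Among the 6 still-open variables, 6 fits only seat 5 (and all 6 values in {1, 2, 4, 5, 6, 7} must be used), so seat 5 = 6.
seat 3 and seat 7 between them cover only {2, 5} — a naked pair. Remove those values from seat 1, seat 6.
So seat 6 = 7.

7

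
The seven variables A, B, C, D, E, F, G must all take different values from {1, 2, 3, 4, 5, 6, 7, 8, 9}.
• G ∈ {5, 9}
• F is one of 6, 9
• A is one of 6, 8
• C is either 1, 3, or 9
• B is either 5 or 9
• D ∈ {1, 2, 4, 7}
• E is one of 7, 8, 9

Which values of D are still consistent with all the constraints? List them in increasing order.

1, 2, 4

B and G share exactly the 2 values {5, 9}; by pigeonhole those values go to them, so strike 5, 9 from C, E, F.
F must be 6 (only option left). Eliminate 6 elsewhere: A.
A's domain is down to {8}, so A = 8. Remove 8 from E.
That leaves E = 7. Eliminate 7 elsewhere: D.
No further eliminations apply; D can still be any of 1, 2, 4.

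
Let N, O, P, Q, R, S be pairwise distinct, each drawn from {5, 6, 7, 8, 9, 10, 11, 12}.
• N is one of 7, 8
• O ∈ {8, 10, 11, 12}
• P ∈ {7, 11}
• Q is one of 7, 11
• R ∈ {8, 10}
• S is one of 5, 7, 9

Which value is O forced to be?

P and Q between them cover only {7, 11} — a naked pair. Remove those values from N, O, S.
N's domain is down to {8}, so N = 8. Remove 8 from O, R.
That leaves R = 10. Strike 10 from O.
So O = 12.

12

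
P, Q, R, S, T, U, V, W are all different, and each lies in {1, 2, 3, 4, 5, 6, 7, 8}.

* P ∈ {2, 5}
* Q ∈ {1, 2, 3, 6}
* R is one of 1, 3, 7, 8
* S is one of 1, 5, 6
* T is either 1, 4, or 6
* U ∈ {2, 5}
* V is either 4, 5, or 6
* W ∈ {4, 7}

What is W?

7

The 8 variables draw from only 8 values {1, 2, 3, 4, 5, 6, 7, 8}, so each is used; only R can be 8, hence R = 8.
The 7 still-open variables together cover exactly {1, 2, 3, 4, 5, 6, 7} — 7 values for 7 variables — and 3 appears only in Q's list, so Q = 3.
Among the 6 still-open variables, 7 fits only W (and all 6 values in {1, 2, 4, 5, 6, 7} must be used), so W = 7.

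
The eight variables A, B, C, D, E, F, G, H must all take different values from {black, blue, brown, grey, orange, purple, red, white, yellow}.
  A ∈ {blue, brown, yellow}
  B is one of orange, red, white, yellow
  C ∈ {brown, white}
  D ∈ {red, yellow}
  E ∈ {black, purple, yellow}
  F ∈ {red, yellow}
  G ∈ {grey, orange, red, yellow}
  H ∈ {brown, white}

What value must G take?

grey

The 2 variables C and H are confined to {brown, white}, which locks those values in; drop them from A, B.
D and F between them cover only {red, yellow} — a naked pair. Remove those values from A, B, E, G.
A must be blue (only option left).
B's domain is down to {orange}, so B = orange. Remove orange from G.
So G = grey.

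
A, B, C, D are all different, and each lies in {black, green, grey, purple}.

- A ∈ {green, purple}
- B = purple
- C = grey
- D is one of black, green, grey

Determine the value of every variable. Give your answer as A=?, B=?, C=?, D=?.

A=green, B=purple, C=grey, D=black

B has just one choice, so B = purple. Remove purple from A.
C has just one choice, so C = grey. Strike grey from D.
A must be green (only option left). So D can't be green.
D must be black (only option left).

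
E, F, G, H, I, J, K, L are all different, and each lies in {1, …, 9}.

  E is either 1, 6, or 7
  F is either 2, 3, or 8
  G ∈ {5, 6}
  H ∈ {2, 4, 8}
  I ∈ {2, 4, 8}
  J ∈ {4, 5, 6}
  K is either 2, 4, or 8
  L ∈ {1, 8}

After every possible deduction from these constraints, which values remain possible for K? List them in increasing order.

2, 4, 8

The 8 variables together cover exactly {1, 2, 3, 4, 5, 6, 7, 8} — 8 values for 8 variables — and 3 appears only in F's list, so F = 3.
The 7 still-open variables together cover exactly {1, 2, 4, 5, 6, 7, 8} — 7 values for 7 variables — and 7 appears only in E's list, so E = 7.
The 6 still-open variables together cover exactly {1, 2, 4, 5, 6, 8} — 6 values for 6 variables — and 1 appears only in L's list, so L = 1.
H, I, K share exactly the 3 values {2, 4, 8}; by pigeonhole those values go to them, so strike 2, 4, 8 from J.
No further eliminations apply; K can still be any of 2, 4, 8.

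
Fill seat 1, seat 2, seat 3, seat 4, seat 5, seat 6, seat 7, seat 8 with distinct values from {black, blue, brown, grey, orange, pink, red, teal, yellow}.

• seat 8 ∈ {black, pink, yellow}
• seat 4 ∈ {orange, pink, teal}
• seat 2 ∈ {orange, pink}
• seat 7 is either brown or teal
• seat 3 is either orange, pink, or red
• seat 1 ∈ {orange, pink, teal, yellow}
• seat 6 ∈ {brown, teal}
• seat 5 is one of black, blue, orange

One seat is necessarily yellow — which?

Among the 8 variables, blue fits only seat 5 (and all 8 values in {black, blue, brown, orange, pink, red, teal, yellow} must be used), so seat 5 = blue.
The 7 still-open variables draw from only 7 values {black, brown, orange, pink, red, teal, yellow}, so each is used; only seat 8 can be black, hence seat 8 = black.
The 6 still-open variables draw from only 6 values {brown, orange, pink, red, teal, yellow}, so each is used; only seat 3 can be red, hence seat 3 = red.
The 5 still-open variables together cover exactly {brown, orange, pink, teal, yellow} — 5 values for 5 variables — and yellow appears only in seat 1's list, so seat 1 = yellow.

seat 1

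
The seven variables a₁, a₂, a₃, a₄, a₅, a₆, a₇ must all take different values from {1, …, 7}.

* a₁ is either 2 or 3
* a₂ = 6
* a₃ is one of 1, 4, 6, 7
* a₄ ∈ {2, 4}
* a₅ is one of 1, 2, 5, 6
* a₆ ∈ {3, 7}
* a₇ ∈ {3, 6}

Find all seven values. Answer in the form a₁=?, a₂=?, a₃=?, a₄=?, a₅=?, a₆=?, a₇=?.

a₁=2, a₂=6, a₃=1, a₄=4, a₅=5, a₆=7, a₇=3

a₂ has just one choice, so a₂ = 6. Strike 6 from a₃, a₅, a₇.
a₇ has just one choice, so a₇ = 3. Remove 3 from a₁, a₆.
a₁'s domain is down to {2}, so a₁ = 2. So a₄, a₅ can't be 2.
a₄ must be 4 (only option left). So a₃ can't be 4.
a₆ must be 7 (only option left). Eliminate 7 elsewhere: a₃.
a₃'s domain is down to {1}, so a₃ = 1. Strike 1 from a₅.
That leaves a₅ = 5.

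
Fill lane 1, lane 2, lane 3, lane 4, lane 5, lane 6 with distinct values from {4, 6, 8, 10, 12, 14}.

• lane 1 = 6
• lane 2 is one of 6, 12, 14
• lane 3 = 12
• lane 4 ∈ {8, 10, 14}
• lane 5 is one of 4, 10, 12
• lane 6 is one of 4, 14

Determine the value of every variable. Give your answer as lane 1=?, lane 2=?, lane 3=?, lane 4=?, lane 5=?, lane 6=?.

lane 1 has just one choice, so lane 1 = 6. Eliminate 6 elsewhere: lane 2.
lane 3's domain is down to {12}, so lane 3 = 12. Strike 12 from lane 2, lane 5.
That leaves lane 2 = 14. Remove 14 from lane 4, lane 6.
lane 6 has just one choice, so lane 6 = 4. Eliminate 4 elsewhere: lane 5.
lane 5 has just one choice, so lane 5 = 10. Eliminate 10 elsewhere: lane 4.
lane 4 must be 8 (only option left).

lane 1=6, lane 2=14, lane 3=12, lane 4=8, lane 5=10, lane 6=4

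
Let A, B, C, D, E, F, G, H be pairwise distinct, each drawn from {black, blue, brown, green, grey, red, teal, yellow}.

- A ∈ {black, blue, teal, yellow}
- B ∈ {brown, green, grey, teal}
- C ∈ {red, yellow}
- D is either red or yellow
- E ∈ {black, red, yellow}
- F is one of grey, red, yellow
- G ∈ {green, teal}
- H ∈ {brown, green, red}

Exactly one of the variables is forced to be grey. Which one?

F

The 8 variables together cover exactly {black, blue, brown, green, grey, red, teal, yellow} — 8 values for 8 variables — and blue appears only in A's list, so A = blue.
The 7 still-open variables together cover exactly {black, brown, green, grey, red, teal, yellow} — 7 values for 7 variables — and black appears only in E's list, so E = black.
C and D share exactly the 2 values {red, yellow}; by pigeonhole those values go to them, so strike red, yellow from F, H.
So grey goes to F.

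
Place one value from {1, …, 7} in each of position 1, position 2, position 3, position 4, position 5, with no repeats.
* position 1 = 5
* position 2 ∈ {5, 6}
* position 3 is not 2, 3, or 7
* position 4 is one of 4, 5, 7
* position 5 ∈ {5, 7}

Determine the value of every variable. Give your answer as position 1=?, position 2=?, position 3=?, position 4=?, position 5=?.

position 1=5, position 2=6, position 3=1, position 4=4, position 5=7

position 1 must be 5 (only option left). Strike 5 from position 2, position 3, position 4, position 5.
That leaves position 2 = 6. So position 3 can't be 6.
position 5's domain is down to {7}, so position 5 = 7. Remove 7 from position 4.
That leaves position 4 = 4. So position 3 can't be 4.
position 3 has just one choice, so position 3 = 1.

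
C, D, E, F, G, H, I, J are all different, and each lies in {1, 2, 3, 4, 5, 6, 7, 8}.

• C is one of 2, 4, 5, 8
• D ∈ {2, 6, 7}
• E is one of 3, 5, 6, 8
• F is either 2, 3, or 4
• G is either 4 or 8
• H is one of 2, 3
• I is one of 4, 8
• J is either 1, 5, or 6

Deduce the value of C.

Among the 8 variables, 1 fits only J (and all 8 values in {1, 2, 3, 4, 5, 6, 7, 8} must be used), so J = 1.
The 7 still-open variables draw from only 7 values {2, 3, 4, 5, 6, 7, 8}, so each is used; only D can be 7, hence D = 7.
The 6 still-open variables draw from only 6 values {2, 3, 4, 5, 6, 8}, so each is used; only E can be 6, hence E = 6.
The 5 still-open variables together cover exactly {2, 3, 4, 5, 8} — 5 values for 5 variables — and 5 appears only in C's list, so C = 5.

5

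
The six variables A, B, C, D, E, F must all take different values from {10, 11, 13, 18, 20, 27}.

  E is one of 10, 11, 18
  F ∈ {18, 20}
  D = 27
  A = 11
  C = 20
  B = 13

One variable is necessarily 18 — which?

F

A must be 11 (only option left). Eliminate 11 elsewhere: E.
B has just one choice, so B = 13.
C's domain is down to {20}, so C = 20. So F can't be 20.
So 18 goes to F.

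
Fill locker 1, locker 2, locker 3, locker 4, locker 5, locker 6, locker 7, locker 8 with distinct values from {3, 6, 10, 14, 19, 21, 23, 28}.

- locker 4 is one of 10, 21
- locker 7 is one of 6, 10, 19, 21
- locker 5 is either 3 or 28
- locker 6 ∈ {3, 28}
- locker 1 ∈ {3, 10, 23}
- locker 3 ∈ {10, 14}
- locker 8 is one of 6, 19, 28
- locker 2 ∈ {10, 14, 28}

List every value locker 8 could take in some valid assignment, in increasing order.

The 8 variables draw from only 8 values {3, 6, 10, 14, 19, 21, 23, 28}, so each is used; only locker 1 can be 23, hence locker 1 = 23.
locker 5 and locker 6 between them cover only {3, 28} — a naked pair. Remove those values from locker 2, locker 8.
locker 2 and locker 3 between them cover only {10, 14} — a naked pair. Remove those values from locker 4, locker 7.
That leaves locker 4 = 21. Strike 21 from locker 7.
No further eliminations apply; locker 8 can still be any of 6, 19.

6, 19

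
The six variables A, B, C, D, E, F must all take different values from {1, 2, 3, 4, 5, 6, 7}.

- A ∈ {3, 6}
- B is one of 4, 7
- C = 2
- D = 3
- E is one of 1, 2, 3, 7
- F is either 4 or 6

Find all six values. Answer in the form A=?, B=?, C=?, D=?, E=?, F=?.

A=6, B=7, C=2, D=3, E=1, F=4

C must be 2 (only option left). Eliminate 2 elsewhere: E.
D must be 3 (only option left). Remove 3 from A, E.
That leaves A = 6. Eliminate 6 elsewhere: F.
F has just one choice, so F = 4. So B can't be 4.
B must be 7 (only option left). So E can't be 7.
That leaves E = 1.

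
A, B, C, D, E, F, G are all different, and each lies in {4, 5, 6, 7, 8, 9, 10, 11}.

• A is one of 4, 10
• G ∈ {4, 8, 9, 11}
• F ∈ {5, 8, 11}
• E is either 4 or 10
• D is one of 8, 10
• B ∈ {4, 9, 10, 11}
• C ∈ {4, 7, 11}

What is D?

The 7 variables together cover exactly {4, 5, 7, 8, 9, 10, 11} — 7 values for 7 variables — and 5 appears only in F's list, so F = 5.
The 6 still-open variables draw from only 6 values {4, 7, 8, 9, 10, 11}, so each is used; only C can be 7, hence C = 7.
A and E share exactly the 2 values {4, 10}; by pigeonhole those values go to them, so strike 4, 10 from B, D, G.
So D = 8.

8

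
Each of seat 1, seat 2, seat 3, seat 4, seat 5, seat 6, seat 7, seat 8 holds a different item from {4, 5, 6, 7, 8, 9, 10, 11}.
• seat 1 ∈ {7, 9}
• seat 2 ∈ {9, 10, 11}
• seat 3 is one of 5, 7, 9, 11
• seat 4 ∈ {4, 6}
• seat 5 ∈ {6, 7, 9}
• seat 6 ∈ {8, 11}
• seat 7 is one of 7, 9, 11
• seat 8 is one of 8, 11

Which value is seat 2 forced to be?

10

The 8 variables draw from only 8 values {4, 5, 6, 7, 8, 9, 10, 11}, so each is used; only seat 4 can be 4, hence seat 4 = 4.
The 7 still-open variables draw from only 7 values {5, 6, 7, 8, 9, 10, 11}, so each is used; only seat 3 can be 5, hence seat 3 = 5.
Among the 6 still-open variables, 6 fits only seat 5 (and all 6 values in {6, 7, 8, 9, 10, 11} must be used), so seat 5 = 6.
Among the 5 still-open variables, 10 fits only seat 2 (and all 5 values in {7, 8, 9, 10, 11} must be used), so seat 2 = 10.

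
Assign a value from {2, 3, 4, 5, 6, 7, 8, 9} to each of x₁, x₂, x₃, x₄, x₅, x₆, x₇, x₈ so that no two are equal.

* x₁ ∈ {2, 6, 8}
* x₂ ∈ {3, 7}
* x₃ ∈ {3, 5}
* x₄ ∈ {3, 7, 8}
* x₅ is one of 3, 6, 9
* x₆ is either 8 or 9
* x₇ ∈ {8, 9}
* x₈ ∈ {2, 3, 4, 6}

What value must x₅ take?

Among the 8 variables, 4 fits only x₈ (and all 8 values in {2, 3, 4, 5, 6, 7, 8, 9} must be used), so x₈ = 4.
Among the 7 still-open variables, 2 fits only x₁ (and all 7 values in {2, 3, 5, 6, 7, 8, 9} must be used), so x₁ = 2.
The 6 still-open variables together cover exactly {3, 5, 6, 7, 8, 9} — 6 values for 6 variables — and 5 appears only in x₃'s list, so x₃ = 5.
The 5 still-open variables draw from only 5 values {3, 6, 7, 8, 9}, so each is used; only x₅ can be 6, hence x₅ = 6.

6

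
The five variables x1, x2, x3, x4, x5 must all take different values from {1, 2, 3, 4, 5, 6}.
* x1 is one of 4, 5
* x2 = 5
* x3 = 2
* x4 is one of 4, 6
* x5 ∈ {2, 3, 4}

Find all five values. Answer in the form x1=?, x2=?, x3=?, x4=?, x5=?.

x2 has just one choice, so x2 = 5. So x1 can't be 5.
x3's domain is down to {2}, so x3 = 2. Remove 2 from x5.
x1's domain is down to {4}, so x1 = 4. Strike 4 from x4, x5.
x4 has just one choice, so x4 = 6.
That leaves x5 = 3.

x1=4, x2=5, x3=2, x4=6, x5=3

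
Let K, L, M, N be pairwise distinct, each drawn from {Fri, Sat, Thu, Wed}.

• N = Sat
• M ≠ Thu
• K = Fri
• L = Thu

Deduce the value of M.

Wed

K has just one choice, so K = Fri. Strike Fri from M.
L must be Thu (only option left).
N's domain is down to {Sat}, so N = Sat. Remove Sat from M.
So M = Wed.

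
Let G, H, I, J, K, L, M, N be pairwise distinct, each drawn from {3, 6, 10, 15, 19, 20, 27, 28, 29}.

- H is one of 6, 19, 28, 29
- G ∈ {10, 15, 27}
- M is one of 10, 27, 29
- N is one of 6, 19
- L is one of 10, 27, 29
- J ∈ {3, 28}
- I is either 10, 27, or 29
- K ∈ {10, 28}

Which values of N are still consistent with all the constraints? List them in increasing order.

6, 19

Among the 8 variables, 3 fits only J (and all 8 values in {3, 6, 10, 15, 19, 27, 28, 29} must be used), so J = 3.
The 7 still-open variables together cover exactly {6, 10, 15, 19, 27, 28, 29} — 7 values for 7 variables — and 15 appears only in G's list, so G = 15.
I, L, M share exactly the 3 values {10, 27, 29}; by pigeonhole those values go to them, so strike 10, 27, 29 from H, K.
That leaves K = 28. So H can't be 28.
No further eliminations apply; N can still be any of 6, 19.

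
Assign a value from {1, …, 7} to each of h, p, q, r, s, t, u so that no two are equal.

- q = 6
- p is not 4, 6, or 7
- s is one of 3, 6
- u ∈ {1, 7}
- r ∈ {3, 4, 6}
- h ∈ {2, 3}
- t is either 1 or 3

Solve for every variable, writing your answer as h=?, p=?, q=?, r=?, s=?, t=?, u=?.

q has just one choice, so q = 6. Strike 6 from r, s.
That leaves s = 3. Eliminate 3 elsewhere: h, p, r, t.
t's domain is down to {1}, so t = 1. So p, u can't be 1.
u's domain is down to {7}, so u = 7.
That leaves h = 2. Remove 2 from p.
p has just one choice, so p = 5.
r must be 4 (only option left).

h=2, p=5, q=6, r=4, s=3, t=1, u=7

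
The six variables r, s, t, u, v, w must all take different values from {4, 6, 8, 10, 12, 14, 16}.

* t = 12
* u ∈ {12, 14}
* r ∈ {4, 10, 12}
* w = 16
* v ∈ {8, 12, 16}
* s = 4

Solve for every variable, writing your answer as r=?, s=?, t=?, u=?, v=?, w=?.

r=10, s=4, t=12, u=14, v=8, w=16

s has just one choice, so s = 4. So r can't be 4.
t's domain is down to {12}, so t = 12. Strike 12 from r, u, v.
u has just one choice, so u = 14.
w's domain is down to {16}, so w = 16. Eliminate 16 elsewhere: v.
That leaves r = 10.
v's domain is down to {8}, so v = 8.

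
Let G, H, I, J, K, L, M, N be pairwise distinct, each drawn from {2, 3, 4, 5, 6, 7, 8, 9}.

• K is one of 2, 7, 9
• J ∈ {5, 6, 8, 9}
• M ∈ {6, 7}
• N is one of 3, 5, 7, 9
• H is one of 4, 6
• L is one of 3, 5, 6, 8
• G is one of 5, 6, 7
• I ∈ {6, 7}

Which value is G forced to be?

5

The 8 variables together cover exactly {2, 3, 4, 5, 6, 7, 8, 9} — 8 values for 8 variables — and 2 appears only in K's list, so K = 2.
Among the 7 still-open variables, 4 fits only H (and all 7 values in {3, 4, 5, 6, 7, 8, 9} must be used), so H = 4.
I and M share exactly the 2 values {6, 7}; by pigeonhole those values go to them, so strike 6, 7 from G, J, L, N.
So G = 5.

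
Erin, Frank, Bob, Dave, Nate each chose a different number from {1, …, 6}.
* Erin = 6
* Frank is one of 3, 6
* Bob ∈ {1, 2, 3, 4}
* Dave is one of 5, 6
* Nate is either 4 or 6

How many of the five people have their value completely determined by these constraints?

Erin must be 6 (only option left). So Frank, Dave, Nate can't be 6.
That leaves Frank = 3. So Bob can't be 3.
That leaves Dave = 5.
Nate's domain is down to {4}, so Nate = 4. Remove 4 from Bob.
Determined: Erin=6, Frank=3, Dave=5, Nate=4. The other people each still have more than one consistent value. That makes 4.

4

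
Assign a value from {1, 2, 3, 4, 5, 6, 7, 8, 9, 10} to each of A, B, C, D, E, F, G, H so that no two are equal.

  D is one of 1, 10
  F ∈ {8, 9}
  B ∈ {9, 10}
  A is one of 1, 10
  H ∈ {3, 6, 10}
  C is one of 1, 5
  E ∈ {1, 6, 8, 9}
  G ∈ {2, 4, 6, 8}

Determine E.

6

The 2 variables A and D are confined to {1, 10}, which locks those values in; drop them from B, C, E, H.
B has just one choice, so B = 9. Remove 9 from E, F.
C's domain is down to {5}, so C = 5.
F must be 8 (only option left). So E, G can't be 8.
So E = 6.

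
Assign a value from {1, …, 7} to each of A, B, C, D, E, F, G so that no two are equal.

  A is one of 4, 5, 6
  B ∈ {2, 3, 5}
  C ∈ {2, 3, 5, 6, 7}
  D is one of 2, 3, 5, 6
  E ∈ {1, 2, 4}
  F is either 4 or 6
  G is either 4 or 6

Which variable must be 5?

A

Among the 7 variables, 1 fits only E (and all 7 values in {1, 2, 3, 4, 5, 6, 7} must be used), so E = 1.
The 6 still-open variables draw from only 6 values {2, 3, 4, 5, 6, 7}, so each is used; only C can be 7, hence C = 7.
F and G share exactly the 2 values {4, 6}; by pigeonhole those values go to them, so strike 4, 6 from A, D.
So 5 goes to A.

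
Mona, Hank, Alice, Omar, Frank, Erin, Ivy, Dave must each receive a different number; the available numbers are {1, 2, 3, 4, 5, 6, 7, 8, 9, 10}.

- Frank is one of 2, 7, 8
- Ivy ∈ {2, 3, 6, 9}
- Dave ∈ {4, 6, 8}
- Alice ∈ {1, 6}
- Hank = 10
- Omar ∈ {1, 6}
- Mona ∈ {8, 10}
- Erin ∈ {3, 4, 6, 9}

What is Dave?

Hank has just one choice, so Hank = 10. Remove 10 from Mona.
Mona has just one choice, so Mona = 8. Strike 8 from Frank, Dave.
Alice and Omar between them cover only {1, 6} — a naked pair. Remove those values from Erin, Ivy, Dave.
So Dave = 4.

4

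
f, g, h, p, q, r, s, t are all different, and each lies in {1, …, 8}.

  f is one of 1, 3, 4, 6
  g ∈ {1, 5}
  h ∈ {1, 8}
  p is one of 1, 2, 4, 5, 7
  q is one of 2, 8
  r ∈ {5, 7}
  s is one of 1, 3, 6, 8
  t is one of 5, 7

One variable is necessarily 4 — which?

r and t share exactly the 2 values {5, 7}; by pigeonhole those values go to them, so strike 5, 7 from g, p.
g must be 1 (only option left). So f, h, p, s can't be 1.
h must be 8 (only option left). Strike 8 from q, s.
q's domain is down to {2}, so q = 2. Strike 2 from p.
So 4 goes to p.

p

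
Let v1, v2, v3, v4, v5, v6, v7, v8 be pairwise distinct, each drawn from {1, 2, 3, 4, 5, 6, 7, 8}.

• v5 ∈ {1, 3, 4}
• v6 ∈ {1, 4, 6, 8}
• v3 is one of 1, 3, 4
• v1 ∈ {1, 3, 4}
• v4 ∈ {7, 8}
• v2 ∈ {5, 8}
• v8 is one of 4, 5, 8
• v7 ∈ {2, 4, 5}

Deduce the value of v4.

7

The 8 variables draw from only 8 values {1, 2, 3, 4, 5, 6, 7, 8}, so each is used; only v7 can be 2, hence v7 = 2.
The 7 still-open variables together cover exactly {1, 3, 4, 5, 6, 7, 8} — 7 values for 7 variables — and 6 appears only in v6's list, so v6 = 6.
Among the 6 still-open variables, 7 fits only v4 (and all 6 values in {1, 3, 4, 5, 7, 8} must be used), so v4 = 7.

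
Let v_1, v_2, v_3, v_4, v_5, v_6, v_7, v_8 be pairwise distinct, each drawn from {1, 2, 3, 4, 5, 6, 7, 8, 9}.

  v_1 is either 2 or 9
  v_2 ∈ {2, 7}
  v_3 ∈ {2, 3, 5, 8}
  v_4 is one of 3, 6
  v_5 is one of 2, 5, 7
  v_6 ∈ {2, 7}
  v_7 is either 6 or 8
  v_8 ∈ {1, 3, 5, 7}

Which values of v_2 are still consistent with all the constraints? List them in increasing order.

The 8 variables together cover exactly {1, 2, 3, 5, 6, 7, 8, 9} — 8 values for 8 variables — and 1 appears only in v_8's list, so v_8 = 1.
The 7 still-open variables draw from only 7 values {2, 3, 5, 6, 7, 8, 9}, so each is used; only v_1 can be 9, hence v_1 = 9.
v_2 and v_6 share exactly the 2 values {2, 7}; by pigeonhole those values go to them, so strike 2, 7 from v_3, v_5.
v_5 has just one choice, so v_5 = 5. Eliminate 5 elsewhere: v_3.
No further eliminations apply; v_2 can still be any of 2, 7.

2, 7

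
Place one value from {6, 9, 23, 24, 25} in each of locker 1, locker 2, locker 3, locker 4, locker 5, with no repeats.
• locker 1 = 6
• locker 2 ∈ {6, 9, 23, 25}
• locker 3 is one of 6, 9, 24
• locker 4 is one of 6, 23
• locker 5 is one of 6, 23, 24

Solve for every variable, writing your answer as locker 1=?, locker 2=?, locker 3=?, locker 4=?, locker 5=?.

locker 1=6, locker 2=25, locker 3=9, locker 4=23, locker 5=24

locker 1 has just one choice, so locker 1 = 6. So locker 2, locker 3, locker 4, locker 5 can't be 6.
locker 4's domain is down to {23}, so locker 4 = 23. Eliminate 23 elsewhere: locker 2, locker 5.
locker 5 has just one choice, so locker 5 = 24. Strike 24 from locker 3.
locker 3's domain is down to {9}, so locker 3 = 9. Strike 9 from locker 2.
locker 2's domain is down to {25}, so locker 2 = 25.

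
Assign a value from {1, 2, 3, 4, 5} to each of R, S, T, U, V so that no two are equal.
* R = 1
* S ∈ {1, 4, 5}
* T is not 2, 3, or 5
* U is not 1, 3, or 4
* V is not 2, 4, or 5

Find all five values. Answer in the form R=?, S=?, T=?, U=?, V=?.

R's domain is down to {1}, so R = 1. Eliminate 1 elsewhere: S, T, V.
That leaves T = 4. Remove 4 from S.
V's domain is down to {3}, so V = 3.
S must be 5 (only option left). Strike 5 from U.
U has just one choice, so U = 2.

R=1, S=5, T=4, U=2, V=3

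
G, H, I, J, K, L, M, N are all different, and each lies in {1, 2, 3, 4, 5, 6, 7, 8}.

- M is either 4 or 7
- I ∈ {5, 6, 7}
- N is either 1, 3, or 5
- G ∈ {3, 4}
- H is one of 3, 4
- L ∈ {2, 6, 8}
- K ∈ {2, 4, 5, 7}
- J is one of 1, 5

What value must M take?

The 8 variables draw from only 8 values {1, 2, 3, 4, 5, 6, 7, 8}, so each is used; only L can be 8, hence L = 8.
Among the 7 still-open variables, 2 fits only K (and all 7 values in {1, 2, 3, 4, 5, 6, 7} must be used), so K = 2.
The 6 still-open variables draw from only 6 values {1, 3, 4, 5, 6, 7}, so each is used; only I can be 6, hence I = 6.
The 5 still-open variables together cover exactly {1, 3, 4, 5, 7} — 5 values for 5 variables — and 7 appears only in M's list, so M = 7.

7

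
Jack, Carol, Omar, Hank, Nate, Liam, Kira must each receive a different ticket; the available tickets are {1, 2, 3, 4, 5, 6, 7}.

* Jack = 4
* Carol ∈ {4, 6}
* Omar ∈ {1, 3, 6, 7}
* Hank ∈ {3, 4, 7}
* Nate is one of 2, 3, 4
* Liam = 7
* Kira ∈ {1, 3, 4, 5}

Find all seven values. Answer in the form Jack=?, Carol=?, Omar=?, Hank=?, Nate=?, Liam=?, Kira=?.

Jack has just one choice, so Jack = 4. Remove 4 from Carol, Hank, Nate, Kira.
Carol must be 6 (only option left). So Omar can't be 6.
Liam has just one choice, so Liam = 7. Eliminate 7 elsewhere: Omar, Hank.
Hank must be 3 (only option left). Eliminate 3 elsewhere: Omar, Nate, Kira.
Nate has just one choice, so Nate = 2.
Omar must be 1 (only option left). Strike 1 from Kira.
Kira has just one choice, so Kira = 5.

Jack=4, Carol=6, Omar=1, Hank=3, Nate=2, Liam=7, Kira=5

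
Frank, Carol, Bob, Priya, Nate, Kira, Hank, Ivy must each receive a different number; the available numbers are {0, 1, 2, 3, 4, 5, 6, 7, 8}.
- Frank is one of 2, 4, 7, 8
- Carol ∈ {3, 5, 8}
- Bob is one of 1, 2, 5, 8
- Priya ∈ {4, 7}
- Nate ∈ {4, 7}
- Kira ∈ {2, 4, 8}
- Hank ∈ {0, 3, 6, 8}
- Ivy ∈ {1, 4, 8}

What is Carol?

Priya and Nate between them cover only {4, 7} — a naked pair. Remove those values from Frank, Kira, Ivy.
Frank and Kira share exactly the 2 values {2, 8}; by pigeonhole those values go to them, so strike 2, 8 from Carol, Bob, Hank, Ivy.
Ivy's domain is down to {1}, so Ivy = 1. Remove 1 from Bob.
Bob's domain is down to {5}, so Bob = 5. Strike 5 from Carol.
So Carol = 3.

3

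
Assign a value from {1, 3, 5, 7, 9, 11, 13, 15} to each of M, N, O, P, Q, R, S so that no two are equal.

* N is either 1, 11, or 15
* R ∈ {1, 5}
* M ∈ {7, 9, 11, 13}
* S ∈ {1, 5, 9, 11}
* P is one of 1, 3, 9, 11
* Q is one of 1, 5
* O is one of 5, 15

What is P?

The 2 variables Q and R are confined to {1, 5}, which locks those values in; drop them from N, O, P, S.
That leaves O = 15. Remove 15 from N.
N's domain is down to {11}, so N = 11. Remove 11 from M, P, S.
S must be 9 (only option left). Eliminate 9 elsewhere: M, P.
So P = 3.

3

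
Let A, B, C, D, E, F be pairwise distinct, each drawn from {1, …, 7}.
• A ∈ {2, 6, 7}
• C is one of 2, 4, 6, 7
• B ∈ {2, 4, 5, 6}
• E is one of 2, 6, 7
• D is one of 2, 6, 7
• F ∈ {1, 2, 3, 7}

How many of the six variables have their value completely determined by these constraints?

A, D, E between them cover only {2, 6, 7} — a naked triple. Remove those values from B, C, F.
C must be 4 (only option left). Eliminate 4 elsewhere: B.
B's domain is down to {5}, so B = 5.
Determined: B=5, C=4. The other variables each still have more than one consistent value. That makes 2.

2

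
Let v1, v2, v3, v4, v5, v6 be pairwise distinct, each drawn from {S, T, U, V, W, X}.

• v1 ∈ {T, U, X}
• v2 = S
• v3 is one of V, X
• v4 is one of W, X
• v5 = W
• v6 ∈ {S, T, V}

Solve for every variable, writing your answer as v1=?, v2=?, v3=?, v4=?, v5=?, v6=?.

v1=U, v2=S, v3=V, v4=X, v5=W, v6=T

v2 must be S (only option left). So v6 can't be S.
v5 has just one choice, so v5 = W. So v4 can't be W.
v4 has just one choice, so v4 = X. So v1, v3 can't be X.
v3 must be V (only option left). Strike V from v6.
v6 has just one choice, so v6 = T. Eliminate T elsewhere: v1.
v1's domain is down to {U}, so v1 = U.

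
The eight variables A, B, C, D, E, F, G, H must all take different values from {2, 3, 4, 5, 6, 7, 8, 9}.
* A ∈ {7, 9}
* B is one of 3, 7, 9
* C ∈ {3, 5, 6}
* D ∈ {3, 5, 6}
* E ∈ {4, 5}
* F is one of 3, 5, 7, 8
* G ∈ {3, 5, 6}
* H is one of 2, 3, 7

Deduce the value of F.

Among the 8 variables, 2 fits only H (and all 8 values in {2, 3, 4, 5, 6, 7, 8, 9} must be used), so H = 2.
Among the 7 still-open variables, 4 fits only E (and all 7 values in {3, 4, 5, 6, 7, 8, 9} must be used), so E = 4.
The 6 still-open variables together cover exactly {3, 5, 6, 7, 8, 9} — 6 values for 6 variables — and 8 appears only in F's list, so F = 8.

8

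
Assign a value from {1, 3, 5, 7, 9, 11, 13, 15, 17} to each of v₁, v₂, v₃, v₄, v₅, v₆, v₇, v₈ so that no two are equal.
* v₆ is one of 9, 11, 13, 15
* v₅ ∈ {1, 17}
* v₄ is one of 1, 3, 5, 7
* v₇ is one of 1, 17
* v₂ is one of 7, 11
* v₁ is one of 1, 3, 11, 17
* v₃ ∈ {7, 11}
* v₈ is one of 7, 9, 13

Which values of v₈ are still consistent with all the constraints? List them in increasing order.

v₂ and v₃ between them cover only {7, 11} — a naked pair. Remove those values from v₁, v₄, v₆, v₈.
v₅ and v₇ between them cover only {1, 17} — a naked pair. Remove those values from v₁, v₄.
v₁'s domain is down to {3}, so v₁ = 3. Eliminate 3 elsewhere: v₄.
v₄ must be 5 (only option left).
No further eliminations apply; v₈ can still be any of 9, 13.

9, 13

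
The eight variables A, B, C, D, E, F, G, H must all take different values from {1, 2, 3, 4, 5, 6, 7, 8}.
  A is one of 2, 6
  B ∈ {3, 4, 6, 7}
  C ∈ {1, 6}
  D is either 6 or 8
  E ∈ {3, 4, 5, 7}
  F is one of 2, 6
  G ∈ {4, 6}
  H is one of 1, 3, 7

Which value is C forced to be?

1

Among the 8 variables, 5 fits only E (and all 8 values in {1, 2, 3, 4, 5, 6, 7, 8} must be used), so E = 5.
The 7 still-open variables draw from only 7 values {1, 2, 3, 4, 6, 7, 8}, so each is used; only D can be 8, hence D = 8.
A and F between them cover only {2, 6} — a naked pair. Remove those values from B, C, G.
So C = 1.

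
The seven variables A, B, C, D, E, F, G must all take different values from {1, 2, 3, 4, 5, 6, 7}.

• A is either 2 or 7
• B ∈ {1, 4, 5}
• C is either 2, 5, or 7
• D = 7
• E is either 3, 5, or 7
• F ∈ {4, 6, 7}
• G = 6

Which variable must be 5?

D's domain is down to {7}, so D = 7. Remove 7 from A, C, E, F.
G has just one choice, so G = 6. Strike 6 from F.
A has just one choice, so A = 2. Remove 2 from C.
So 5 goes to C.

C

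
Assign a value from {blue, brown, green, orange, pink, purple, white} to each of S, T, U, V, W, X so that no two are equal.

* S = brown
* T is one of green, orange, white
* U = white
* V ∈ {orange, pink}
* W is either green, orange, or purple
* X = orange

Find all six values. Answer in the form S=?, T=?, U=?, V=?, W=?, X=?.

S must be brown (only option left).
U must be white (only option left). So T can't be white.
X has just one choice, so X = orange. Eliminate orange elsewhere: T, V, W.
T must be green (only option left). Eliminate green elsewhere: W.
V must be pink (only option left).
W's domain is down to {purple}, so W = purple.

S=brown, T=green, U=white, V=pink, W=purple, X=orange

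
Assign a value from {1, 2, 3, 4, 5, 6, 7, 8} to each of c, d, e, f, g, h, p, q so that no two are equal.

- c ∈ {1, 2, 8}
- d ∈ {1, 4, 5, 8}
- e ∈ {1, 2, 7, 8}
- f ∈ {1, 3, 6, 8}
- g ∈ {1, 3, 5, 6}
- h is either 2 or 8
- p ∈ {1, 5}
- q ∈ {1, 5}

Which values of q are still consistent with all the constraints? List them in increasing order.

Among the 8 variables, 4 fits only d (and all 8 values in {1, 2, 3, 4, 5, 6, 7, 8} must be used), so d = 4.
The 7 still-open variables draw from only 7 values {1, 2, 3, 5, 6, 7, 8}, so each is used; only e can be 7, hence e = 7.
p and q between them cover only {1, 5} — a naked pair. Remove those values from c, f, g.
c and h between them cover only {2, 8} — a naked pair. Remove those values from f.
No further eliminations apply; q can still be any of 1, 5.

1, 5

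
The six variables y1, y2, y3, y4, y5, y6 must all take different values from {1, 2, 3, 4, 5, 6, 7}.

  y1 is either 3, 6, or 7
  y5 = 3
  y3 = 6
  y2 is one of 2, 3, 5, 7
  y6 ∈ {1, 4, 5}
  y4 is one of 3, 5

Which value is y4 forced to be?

5

y3 has just one choice, so y3 = 6. Strike 6 from y1.
y5 must be 3 (only option left). Remove 3 from y1, y2, y4.
So y4 = 5.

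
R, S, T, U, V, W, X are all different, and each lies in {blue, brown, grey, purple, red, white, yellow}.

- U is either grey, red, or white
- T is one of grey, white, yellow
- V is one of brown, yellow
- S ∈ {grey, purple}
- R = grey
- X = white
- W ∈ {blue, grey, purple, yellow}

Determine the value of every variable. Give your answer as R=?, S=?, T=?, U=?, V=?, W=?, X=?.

R must be grey (only option left). Eliminate grey elsewhere: S, T, U, W.
S has just one choice, so S = purple. Eliminate purple elsewhere: W.
X has just one choice, so X = white. Strike white from T, U.
T has just one choice, so T = yellow. Remove yellow from V, W.
U must be red (only option left).
V's domain is down to {brown}, so V = brown.
W has just one choice, so W = blue.

R=grey, S=purple, T=yellow, U=red, V=brown, W=blue, X=white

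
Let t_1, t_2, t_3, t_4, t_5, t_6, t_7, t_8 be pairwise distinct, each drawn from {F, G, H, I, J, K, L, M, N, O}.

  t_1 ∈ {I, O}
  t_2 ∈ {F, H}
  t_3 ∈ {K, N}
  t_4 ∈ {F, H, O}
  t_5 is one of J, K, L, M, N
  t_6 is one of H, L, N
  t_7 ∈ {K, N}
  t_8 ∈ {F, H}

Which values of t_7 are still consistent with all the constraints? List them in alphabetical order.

K, N

t_2 and t_8 between them cover only {F, H} — a naked pair. Remove those values from t_4, t_6.
t_4 must be O (only option left). Strike O from t_1.
That leaves t_1 = I.
t_3 and t_7 between them cover only {K, N} — a naked pair. Remove those values from t_5, t_6.
t_6's domain is down to {L}, so t_6 = L. Strike L from t_5.
No further eliminations apply; t_7 can still be any of K, N.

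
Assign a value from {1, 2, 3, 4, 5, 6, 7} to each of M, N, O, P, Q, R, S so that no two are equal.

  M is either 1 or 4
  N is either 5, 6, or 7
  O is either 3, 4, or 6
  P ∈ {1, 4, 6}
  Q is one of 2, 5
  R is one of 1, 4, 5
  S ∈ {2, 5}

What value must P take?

6

The 7 variables draw from only 7 values {1, 2, 3, 4, 5, 6, 7}, so each is used; only O can be 3, hence O = 3.
The 6 still-open variables together cover exactly {1, 2, 4, 5, 6, 7} — 6 values for 6 variables — and 7 appears only in N's list, so N = 7.
The 5 still-open variables draw from only 5 values {1, 2, 4, 5, 6}, so each is used; only P can be 6, hence P = 6.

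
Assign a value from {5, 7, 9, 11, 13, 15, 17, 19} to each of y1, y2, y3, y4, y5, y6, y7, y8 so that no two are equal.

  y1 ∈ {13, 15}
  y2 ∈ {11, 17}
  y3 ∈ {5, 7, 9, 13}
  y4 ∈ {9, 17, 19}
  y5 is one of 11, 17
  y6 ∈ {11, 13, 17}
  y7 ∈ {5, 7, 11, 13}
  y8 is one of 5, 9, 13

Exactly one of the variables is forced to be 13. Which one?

y6

Among the 8 variables, 15 fits only y1 (and all 8 values in {5, 7, 9, 11, 13, 15, 17, 19} must be used), so y1 = 15.
The 7 still-open variables together cover exactly {5, 7, 9, 11, 13, 17, 19} — 7 values for 7 variables — and 19 appears only in y4's list, so y4 = 19.
The 2 variables y2 and y5 are confined to {11, 17}, which locks those values in; drop them from y6, y7.
So 13 goes to y6.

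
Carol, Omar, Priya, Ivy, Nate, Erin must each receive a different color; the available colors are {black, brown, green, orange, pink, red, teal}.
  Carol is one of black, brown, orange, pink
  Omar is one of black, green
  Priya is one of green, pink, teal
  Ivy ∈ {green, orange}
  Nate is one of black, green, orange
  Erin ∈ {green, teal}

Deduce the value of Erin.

teal

The 6 variables together cover exactly {black, brown, green, orange, pink, teal} — 6 values for 6 variables — and brown appears only in Carol's list, so Carol = brown.
The 5 still-open variables together cover exactly {black, green, orange, pink, teal} — 5 values for 5 variables — and pink appears only in Priya's list, so Priya = pink.
The 4 still-open variables draw from only 4 values {black, green, orange, teal}, so each is used; only Erin can be teal, hence Erin = teal.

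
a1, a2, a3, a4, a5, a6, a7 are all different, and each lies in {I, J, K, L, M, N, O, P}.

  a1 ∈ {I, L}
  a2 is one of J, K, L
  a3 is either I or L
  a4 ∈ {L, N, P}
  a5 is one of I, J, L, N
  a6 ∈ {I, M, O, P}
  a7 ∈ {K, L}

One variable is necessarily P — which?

a4

a1 and a3 between them cover only {I, L} — a naked pair. Remove those values from a2, a4, a5, a6, a7.
a7 has just one choice, so a7 = K. Strike K from a2.
a2 must be J (only option left). Strike J from a5.
a5 must be N (only option left). Eliminate N elsewhere: a4.
So P goes to a4.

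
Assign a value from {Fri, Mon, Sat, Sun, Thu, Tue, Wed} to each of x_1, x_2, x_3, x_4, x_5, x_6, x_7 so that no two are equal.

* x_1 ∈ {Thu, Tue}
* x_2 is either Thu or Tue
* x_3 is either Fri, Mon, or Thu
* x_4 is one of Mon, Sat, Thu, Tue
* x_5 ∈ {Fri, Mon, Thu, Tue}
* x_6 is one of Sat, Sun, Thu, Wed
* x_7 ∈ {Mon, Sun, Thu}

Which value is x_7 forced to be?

The 7 variables together cover exactly {Fri, Mon, Sat, Sun, Thu, Tue, Wed} — 7 values for 7 variables — and Wed appears only in x_6's list, so x_6 = Wed.
The 6 still-open variables draw from only 6 values {Fri, Mon, Sat, Sun, Thu, Tue}, so each is used; only x_4 can be Sat, hence x_4 = Sat.
The 5 still-open variables together cover exactly {Fri, Mon, Sun, Thu, Tue} — 5 values for 5 variables — and Sun appears only in x_7's list, so x_7 = Sun.

Sun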